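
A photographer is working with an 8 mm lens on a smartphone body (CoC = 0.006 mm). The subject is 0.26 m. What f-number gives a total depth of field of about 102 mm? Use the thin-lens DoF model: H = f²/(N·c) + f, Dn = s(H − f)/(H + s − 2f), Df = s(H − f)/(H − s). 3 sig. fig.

Write h = H − f = f²/(N·c). The thin-lens limits are Dn = s·h/(h + (s−f)) and Df = s·h/(h − (s−f)), so DoF = Df − Dn = 2·s·(s−f)·h / (h² − (s−f)²).
That is a quadratic in h: DoF·h² − 2·s·(s−f)·h − DoF·(s−f)² = 0 ⇒ h = (s−f)·(s + √(s² + DoF²)) / DoF = 252 × (260 + √(260² + 102²)) / 102 = 252 × (260 + 279.292) / 102 ≈ 1332.4 mm.
Then N = f²/(c·h) = 8² / (0.006 × 1332.4) = 64 / 7.9942 ≈ 8.01.

f/8.01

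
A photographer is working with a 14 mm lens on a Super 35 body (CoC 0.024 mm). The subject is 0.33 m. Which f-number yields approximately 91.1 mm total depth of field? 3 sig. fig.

f/3.50

Write h = H − f = f²/(N·c). The thin-lens limits are Dn = s·h/(h + (s−f)) and Df = s·h/(h − (s−f)), so DoF = Df − Dn = 2·s·(s−f)·h / (h² − (s−f)²).
That is a quadratic in h: DoF·h² − 2·s·(s−f)·h − DoF·(s−f)² = 0 ⇒ h = (s−f)·(s + √(s² + DoF²)) / DoF = 316 × (330 + √(330² + 91.1²)) / 91.1 = 316 × (330 + 342.344) / 91.1 ≈ 2332.2 mm.
Then N = f²/(c·h) = 14² / (0.024 × 2332.2) = 196 / 55.972 ≈ 3.50.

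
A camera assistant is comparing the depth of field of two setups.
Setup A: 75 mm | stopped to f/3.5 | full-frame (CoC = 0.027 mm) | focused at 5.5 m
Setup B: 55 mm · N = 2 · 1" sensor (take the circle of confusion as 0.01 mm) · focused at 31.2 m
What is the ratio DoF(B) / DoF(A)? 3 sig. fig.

Setup A: H = 75²/(3.5×0.027) + 75 ≈ 59598.8 mm; DoF = Df − Dn = 6051.5 − 5040.6 ≈ 1010.9 mm.
Setup B: H = 55²/(2×0.01) + 55 ≈ 151305.0 mm; DoF = Df − Dn = 39291 − 25872 ≈ 13419 mm.
Ratio = 13419 / 1010.9 ≈ 13.3.

13.3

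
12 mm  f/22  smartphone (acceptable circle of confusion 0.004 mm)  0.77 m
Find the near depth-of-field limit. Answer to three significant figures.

Hyperfocal distance H = f²/(N·c) + f = 12²/(22 × 0.004) + 12 = 144/0.088 + 12 ≈ 1648.4 mm ≈ 1.648 m.
Near limit Dn = s·(H − f)/(H + s − 2f) = 770 × (1648.4 − 12) / (1648.4 + 770 − 2 × 12) = 770 × 1636.4 / 2394.4 ≈ 526.24 mm ≈ 0.526 m.

0.526 m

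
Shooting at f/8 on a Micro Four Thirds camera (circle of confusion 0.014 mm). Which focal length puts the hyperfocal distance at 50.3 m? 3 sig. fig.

75.0 mm

From H = f²/(N·c) + f, with f ≪ H: f ≈ √(H·N·c) = √(50300 × 8 × 0.014) = √5633.6 ≈ 75.06 mm.
Exact: f² + N·c·f − N·c·H = 0 ⇒ f = (−N·c + √((N·c)² + 4·N·c·H))/2 = (−0.112 + √22534)/2 ≈ 75.001 mm ≈ 75.0 mm.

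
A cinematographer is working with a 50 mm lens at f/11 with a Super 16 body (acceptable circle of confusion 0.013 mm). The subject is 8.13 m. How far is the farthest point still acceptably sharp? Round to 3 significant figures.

Hyperfocal distance H = f²/(N·c) + f = 50²/(11 × 0.013) + 50 = 2500/0.143 + 50 ≈ 17532.5 mm ≈ 17.53 m.
Far limit Df = s·(H − f)/(H − s) = 8130 × (17532.5 − 50) / (17532.5 − 8130) = 8130 × 17482.5 / 9402.5 ≈ 15116 mm ≈ 15.1 m.

15.1 m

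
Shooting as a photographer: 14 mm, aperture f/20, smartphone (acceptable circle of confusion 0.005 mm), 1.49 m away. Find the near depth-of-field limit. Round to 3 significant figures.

0.850 m

Hyperfocal distance H = f²/(N·c) + f = 14²/(20 × 0.005) + 14 = 196/0.1 + 14 ≈ 1974.0 mm ≈ 1.974 m.
Near limit Dn = s·(H − f)/(H + s − 2f) = 1490 × (1974.0 − 14) / (1974.0 + 1490 − 2 × 14) = 1490 × 1960.0 / 3436.0 ≈ 849.94 mm ≈ 0.850 m.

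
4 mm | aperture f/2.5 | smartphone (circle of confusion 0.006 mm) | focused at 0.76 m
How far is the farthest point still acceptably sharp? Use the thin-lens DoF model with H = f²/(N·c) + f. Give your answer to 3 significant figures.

2.61 m

Hyperfocal distance H = f²/(N·c) + f = 4²/(2.5 × 0.006) + 4 = 16/0.015 + 4 ≈ 1070.7 mm ≈ 1.071 m.
Far limit Df = s·(H − f)/(H − s) = 760 × (1070.7 − 4) / (1070.7 − 760) = 760 × 1066.7 / 310.7 ≈ 2609.4 mm ≈ 2.61 m.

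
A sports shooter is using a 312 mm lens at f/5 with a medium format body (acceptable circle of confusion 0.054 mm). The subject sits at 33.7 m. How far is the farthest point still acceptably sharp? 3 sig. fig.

37.1 m

Hyperfocal distance H = f²/(N·c) + f = 312²/(5 × 0.054) + 312 = 97344/0.27 + 312 ≈ 360845.3 mm ≈ 360.8 m.
Far limit Df = s·(H − f)/(H − s) = 33700 × (360845.3 − 312) / (360845.3 − 33700) = 33700 × 360533.3 / 327145.3 ≈ 37139 mm ≈ 37.1 m.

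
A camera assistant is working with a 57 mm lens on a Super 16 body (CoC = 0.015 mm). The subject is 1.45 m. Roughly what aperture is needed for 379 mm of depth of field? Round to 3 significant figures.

f/20

Write h = H − f = f²/(N·c). The thin-lens limits are Dn = s·h/(h + (s−f)) and Df = s·h/(h − (s−f)), so DoF = Df − Dn = 2·s·(s−f)·h / (h² − (s−f)²).
That is a quadratic in h: DoF·h² − 2·s·(s−f)·h − DoF·(s−f)² = 0 ⇒ h = (s−f)·(s + √(s² + DoF²)) / DoF = 1393 × (1450 + √(1450² + 379²)) / 379 = 1393 × (1450 + 1498.71) / 379 ≈ 10838 mm.
Then N = f²/(c·h) = 57² / (0.015 × 10838) = 3249 / 162.57 ≈ 20.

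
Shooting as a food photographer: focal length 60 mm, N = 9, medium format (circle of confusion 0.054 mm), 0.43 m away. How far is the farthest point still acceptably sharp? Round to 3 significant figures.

Hyperfocal distance H = f²/(N·c) + f = 60²/(9 × 0.054) + 60 = 3600/0.486 + 60 ≈ 7467.4 mm ≈ 7.467 m.
Far limit Df = s·(H − f)/(H − s) = 430 × (7467.4 − 60) / (7467.4 − 430) = 430 × 7407.4 / 7037.4 ≈ 452.61 mm.

453 mm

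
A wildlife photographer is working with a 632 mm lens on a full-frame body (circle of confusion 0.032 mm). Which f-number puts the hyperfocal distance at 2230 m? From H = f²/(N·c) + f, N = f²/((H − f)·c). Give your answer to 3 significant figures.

Rearrange H = f²/(N·c) + f for N: N = f² / ((H − f)·c).
N = 632² / ((2230000 − 632) × 0.032) = 399424 / 71340 ≈ 5.60.

f/5.60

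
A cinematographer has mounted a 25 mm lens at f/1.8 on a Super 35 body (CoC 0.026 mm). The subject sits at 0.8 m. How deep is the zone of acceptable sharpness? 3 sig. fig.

Hyperfocal distance H = f²/(N·c) + f = 25²/(1.8 × 0.026) + 25 = 625/0.0468 + 25 ≈ 13379.7 mm ≈ 13.38 m.
Near limit Dn = s·(H − f)/(H + s − 2f) = 800 × (13379.7 − 25) / (13379.7 + 800 − 2 × 25) = 800 × 13354.7 / 14129.7 ≈ 756.121 mm.
Far limit Df = s·(H − f)/(H − s) = 800 × (13379.7 − 25) / (13379.7 − 800) = 800 × 13354.7 / 12579.7 ≈ 849.286 mm.
Depth of field = Df − Dn = 849.286 − 756.121 ≈ 93.165 mm.

93.2 mm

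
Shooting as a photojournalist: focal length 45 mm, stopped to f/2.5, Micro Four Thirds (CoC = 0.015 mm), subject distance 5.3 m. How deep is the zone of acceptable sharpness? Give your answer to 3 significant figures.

Hyperfocal distance H = f²/(N·c) + f = 45²/(2.5 × 0.015) + 45 = 2025/0.0375 + 45 ≈ 54045.0 mm ≈ 54.05 m.
Near limit Dn = s·(H − f)/(H + s − 2f) = 5300 × (54045.0 − 45) / (54045.0 + 5300 − 2 × 45) = 5300 × 54000.0 / 59255.0 ≈ 4830.0 mm.
Far limit Df = s·(H − f)/(H − s) = 5300 × (54045.0 − 45) / (54045.0 − 5300) = 5300 × 54000.0 / 48745.0 ≈ 5871.4 mm.
Depth of field = Df − Dn = 5871.4 − 4830.0 ≈ 1041.4 mm ≈ 1.04 m.

1.04 m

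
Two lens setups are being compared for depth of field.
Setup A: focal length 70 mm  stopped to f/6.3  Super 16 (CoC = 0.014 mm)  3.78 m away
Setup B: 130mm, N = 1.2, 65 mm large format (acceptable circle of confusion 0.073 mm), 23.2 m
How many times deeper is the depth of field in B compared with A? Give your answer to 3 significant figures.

Setup A: H = 70²/(6.3×0.014) + 70 ≈ 55625.6 mm; DoF = Df − Dn = 4050.49 − 3543.37 ≈ 507.12 mm.
Setup B: H = 130²/(1.2×0.073) + 130 ≈ 193052.4 mm; DoF = Df − Dn = 26351.1 − 20722.0 ≈ 5629.1 mm.
Ratio = 5629.1 / 507.12 ≈ 11.1.

11.1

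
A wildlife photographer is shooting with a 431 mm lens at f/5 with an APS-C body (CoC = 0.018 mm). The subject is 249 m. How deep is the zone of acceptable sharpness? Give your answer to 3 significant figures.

60.9 m

Hyperfocal distance H = f²/(N·c) + f = 431²/(5 × 0.018) + 431 = 185761/0.09 + 431 ≈ 2064442.1 mm ≈ 2064 m.
Near limit Dn = s·(H − f)/(H + s − 2f) = 249000 × (2064442.1 − 431) / (2064442.1 + 249000 − 2 × 431) = 249000 × 2064011.1 / 2312580.1 ≈ 222236 mm.
Far limit Df = s·(H − f)/(H − s) = 249000 × (2064442.1 − 431) / (2064442.1 − 249000) = 249000 × 2064011.1 / 1815442.1 ≈ 283093 mm.
Depth of field = Df − Dn = 283093 − 222236 ≈ 60857 mm ≈ 60.9 m.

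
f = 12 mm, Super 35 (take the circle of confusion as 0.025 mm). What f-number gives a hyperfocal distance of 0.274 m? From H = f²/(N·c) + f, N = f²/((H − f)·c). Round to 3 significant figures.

f/22

Rearrange H = f²/(N·c) + f for N: N = f² / ((H − f)·c).
N = 12² / ((274 − 12) × 0.025) = 144 / 6.550 ≈ 22.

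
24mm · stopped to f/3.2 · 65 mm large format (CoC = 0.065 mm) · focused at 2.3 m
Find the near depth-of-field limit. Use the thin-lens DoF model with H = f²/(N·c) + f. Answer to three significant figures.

Hyperfocal distance H = f²/(N·c) + f = 24²/(3.2 × 0.065) + 24 = 576/0.208 + 24 ≈ 2793.2 mm ≈ 2.793 m.
Near limit Dn = s·(H − f)/(H + s − 2f) = 2300 × (2793.2 − 24) / (2793.2 + 2300 − 2 × 24) = 2300 × 2769.2 / 5045.2 ≈ 1262.4 mm ≈ 1.26 m.

1.26 m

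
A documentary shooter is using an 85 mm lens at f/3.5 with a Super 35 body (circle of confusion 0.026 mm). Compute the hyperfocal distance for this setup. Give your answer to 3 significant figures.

79.5 m

Hyperfocal distance H = f²/(N·c) + f = 85²/(3.5 × 0.026) + 85 = 7225/0.091 + 85 ≈ 79480.6 mm ≈ 79.5 m.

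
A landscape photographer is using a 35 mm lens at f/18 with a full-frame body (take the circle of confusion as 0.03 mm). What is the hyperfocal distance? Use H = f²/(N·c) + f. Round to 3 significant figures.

Hyperfocal distance H = f²/(N·c) + f = 35²/(18 × 0.03) + 35 = 1225/0.54 + 35 ≈ 2303.5 mm ≈ 2.30 m.

2.30 m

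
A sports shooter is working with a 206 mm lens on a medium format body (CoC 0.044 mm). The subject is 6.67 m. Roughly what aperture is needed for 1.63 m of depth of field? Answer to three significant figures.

f/18

Write h = H − f = f²/(N·c). The thin-lens limits are Dn = s·h/(h + (s−f)) and Df = s·h/(h − (s−f)), so DoF = Df − Dn = 2·s·(s−f)·h / (h² − (s−f)²).
That is a quadratic in h: DoF·h² − 2·s·(s−f)·h − DoF·(s−f)² = 0 ⇒ h = (s−f)·(s + √(s² + DoF²)) / DoF = 6464 × (6670 + √(6670² + 1630²)) / 1630 = 6464 × (6670 + 6866.28) / 1630 ≈ 53680 mm.
Then N = f²/(c·h) = 206² / (0.044 × 53680) = 42436 / 2361.9 ≈ 18.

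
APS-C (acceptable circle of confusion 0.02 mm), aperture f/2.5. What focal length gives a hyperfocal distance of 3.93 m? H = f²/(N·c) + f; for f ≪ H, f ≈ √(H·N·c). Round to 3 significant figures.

From H = f²/(N·c) + f, with f ≪ H: f ≈ √(H·N·c) = √(3930 × 2.5 × 0.02) = √196.50 ≈ 14.02 mm.
The +f correction barely moves this — solving exactly, f² + N·c·f − N·c·H = 0 ⇒ f = (−N·c + √((N·c)² + 4·N·c·H))/2 = (−0.05 + √786.00)/2 ≈ 13.993 mm, so f ≈ 14.0 mm.

14.0 mm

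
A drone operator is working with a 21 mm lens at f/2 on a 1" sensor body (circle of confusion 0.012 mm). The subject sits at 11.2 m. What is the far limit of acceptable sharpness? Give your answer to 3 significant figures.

28.6 m

Hyperfocal distance H = f²/(N·c) + f = 21²/(2 × 0.012) + 21 = 441/0.024 + 21 ≈ 18396.0 mm ≈ 18.40 m.
Far limit Df = s·(H − f)/(H − s) = 11200 × (18396.0 − 21) / (18396.0 − 11200) = 11200 × 18375.0 / 7196.0 ≈ 28599 mm ≈ 28.6 m.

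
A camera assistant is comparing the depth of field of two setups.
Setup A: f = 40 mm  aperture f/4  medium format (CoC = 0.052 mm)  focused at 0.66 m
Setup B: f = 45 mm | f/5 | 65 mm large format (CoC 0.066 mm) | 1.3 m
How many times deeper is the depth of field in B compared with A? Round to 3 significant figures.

5.18

Setup A: H = 40²/(4×0.052) + 40 ≈ 7732.3 mm; DoF = Df − Dn = 717.86 − 610.77 ≈ 107.09 mm.
Setup B: H = 45²/(5×0.066) + 45 ≈ 6181.4 mm; DoF = Df − Dn = 1634.23 − 1079.27 ≈ 554.96 mm.
Ratio = 554.96 / 107.09 ≈ 5.18.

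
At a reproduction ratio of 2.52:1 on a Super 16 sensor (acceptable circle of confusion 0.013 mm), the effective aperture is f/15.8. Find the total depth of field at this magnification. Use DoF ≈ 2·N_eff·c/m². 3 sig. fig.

0.0647 mm

At magnification m, DoF ≈ 2·N_eff·c/m² = 2 × 15.8 × 0.013 / 2.52² = 0.4108 / 6.35 ≈ 0.0647 mm.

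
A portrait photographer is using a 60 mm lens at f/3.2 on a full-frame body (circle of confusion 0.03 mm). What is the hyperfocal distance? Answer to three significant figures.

Hyperfocal distance H = f²/(N·c) + f = 60²/(3.2 × 0.03) + 60 = 3600/0.096 + 60 ≈ 37560.0 mm ≈ 37.6 m.

37.6 m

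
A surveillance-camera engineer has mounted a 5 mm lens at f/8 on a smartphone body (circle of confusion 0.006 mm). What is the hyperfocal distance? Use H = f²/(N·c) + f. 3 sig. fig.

0.526 m

Hyperfocal distance H = f²/(N·c) + f = 5²/(8 × 0.006) + 5 = 25/0.048 + 5 ≈ 525.8 mm ≈ 0.526 m.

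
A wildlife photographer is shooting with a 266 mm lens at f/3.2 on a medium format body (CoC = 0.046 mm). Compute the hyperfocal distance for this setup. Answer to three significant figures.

Hyperfocal distance H = f²/(N·c) + f = 266²/(3.2 × 0.046) + 266 = 70756/0.1472 + 266 ≈ 480945.3 mm ≈ 481 m.

481 m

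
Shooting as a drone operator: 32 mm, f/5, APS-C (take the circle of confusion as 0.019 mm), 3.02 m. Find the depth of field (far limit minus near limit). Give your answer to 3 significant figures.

Hyperfocal distance H = f²/(N·c) + f = 32²/(5 × 0.019) + 32 = 1024/0.095 + 32 ≈ 10810.9 mm ≈ 10.81 m.
Near limit Dn = s·(H − f)/(H + s − 2f) = 3020 × (10810.9 − 32) / (10810.9 + 3020 − 2 × 32) = 3020 × 10778.9 / 13766.9 ≈ 2364.5 mm.
Far limit Df = s·(H − f)/(H − s) = 3020 × (10810.9 − 32) / (10810.9 − 3020) = 3020 × 10778.9 / 7790.9 ≈ 4178.2 mm.
Depth of field = Df − Dn = 4178.2 − 2364.5 ≈ 1813.7 mm ≈ 1.81 m.

1.81 m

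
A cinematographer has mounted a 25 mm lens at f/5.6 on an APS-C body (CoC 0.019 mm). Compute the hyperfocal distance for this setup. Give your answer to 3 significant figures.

5.90 m

Hyperfocal distance H = f²/(N·c) + f = 25²/(5.6 × 0.019) + 25 = 625/0.1064 + 25 ≈ 5899.1 mm ≈ 5.90 m.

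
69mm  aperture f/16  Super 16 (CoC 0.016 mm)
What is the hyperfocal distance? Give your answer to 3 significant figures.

Hyperfocal distance H = f²/(N·c) + f = 69²/(16 × 0.016) + 69 = 4761/0.256 + 69 ≈ 18666.7 mm ≈ 18.7 m.

18.7 m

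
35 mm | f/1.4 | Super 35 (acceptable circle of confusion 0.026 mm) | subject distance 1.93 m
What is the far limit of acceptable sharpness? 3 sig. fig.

Hyperfocal distance H = f²/(N·c) + f = 35²/(1.4 × 0.026) + 35 = 1225/0.0364 + 35 ≈ 33688.8 mm ≈ 33.69 m.
Far limit Df = s·(H − f)/(H − s) = 1930 × (33688.8 − 35) / (33688.8 − 1930) = 1930 × 33653.8 / 31758.8 ≈ 2045.2 mm ≈ 2.05 m.

2.05 m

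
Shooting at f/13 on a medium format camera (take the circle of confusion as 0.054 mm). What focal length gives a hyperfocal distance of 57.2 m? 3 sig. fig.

200 mm

From H = f²/(N·c) + f, with f ≪ H: f ≈ √(H·N·c) = √(57200 × 13 × 0.054) = √40154 ≈ 200.4 mm.
The +f correction barely moves this — solving exactly, f² + N·c·f − N·c·H = 0 ⇒ f = (−N·c + √((N·c)² + 4·N·c·H))/2 = (−0.702 + √160618)/2 ≈ 200.03 mm, so f ≈ 200 mm.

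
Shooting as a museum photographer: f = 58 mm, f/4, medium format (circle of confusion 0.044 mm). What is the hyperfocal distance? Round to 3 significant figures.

19.2 m

Hyperfocal distance H = f²/(N·c) + f = 58²/(4 × 0.044) + 58 = 3364/0.176 + 58 ≈ 19171.6 mm ≈ 19.2 m.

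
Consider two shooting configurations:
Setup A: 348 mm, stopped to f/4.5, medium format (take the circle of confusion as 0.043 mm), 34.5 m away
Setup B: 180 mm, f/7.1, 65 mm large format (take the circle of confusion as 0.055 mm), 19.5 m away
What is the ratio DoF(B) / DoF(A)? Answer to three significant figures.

Setup A: H = 348²/(4.5×0.043) + 348 ≈ 626208.5 mm; DoF = Df − Dn = 36491.3 − 32714.8 ≈ 3776.5 mm.
Setup B: H = 180²/(7.1×0.055) + 180 ≈ 83150.6 mm; DoF = Df − Dn = 25418.9 − 15817.0 ≈ 9601.9 mm.
Ratio = 9601.9 / 3776.5 ≈ 2.54.

2.54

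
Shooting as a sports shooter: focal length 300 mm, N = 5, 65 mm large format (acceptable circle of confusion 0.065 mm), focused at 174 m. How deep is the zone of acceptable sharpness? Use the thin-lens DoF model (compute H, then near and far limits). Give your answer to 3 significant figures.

360 m

Hyperfocal distance H = f²/(N·c) + f = 300²/(5 × 0.065) + 300 = 90000/0.325 + 300 ≈ 277223.1 mm ≈ 277.2 m.
Near limit Dn = s·(H − f)/(H + s − 2f) = 174000 × (277223.1 − 300) / (277223.1 + 174000 − 2 × 300) = 174000 × 276923.1 / 450623.1 ≈ 106929 mm.
Far limit Df = s·(H − f)/(H − s) = 174000 × (277223.1 − 300) / (277223.1 − 174000) = 174000 × 276923.1 / 103223.1 ≈ 466801 mm.
Depth of field = Df − Dn = 466801 − 106929 ≈ 359872 mm ≈ 360 m.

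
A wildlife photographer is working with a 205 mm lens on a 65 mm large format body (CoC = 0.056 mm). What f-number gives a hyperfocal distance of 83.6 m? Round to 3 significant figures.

Rearrange H = f²/(N·c) + f for N: N = f² / ((H − f)·c).
N = 205² / ((83600 − 205) × 0.056) = 42025 / 4670 ≈ 9.

f/9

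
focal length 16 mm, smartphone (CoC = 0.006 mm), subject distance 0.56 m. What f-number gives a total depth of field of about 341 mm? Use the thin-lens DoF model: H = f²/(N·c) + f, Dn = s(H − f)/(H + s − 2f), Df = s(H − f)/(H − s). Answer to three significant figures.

Write h = H − f = f²/(N·c). The thin-lens limits are Dn = s·h/(h + (s−f)) and Df = s·h/(h − (s−f)), so DoF = Df − Dn = 2·s·(s−f)·h / (h² − (s−f)²).
That is a quadratic in h: DoF·h² − 2·s·(s−f)·h − DoF·(s−f)² = 0 ⇒ h = (s−f)·(s + √(s² + DoF²)) / DoF = 544 × (560 + √(560² + 341²)) / 341 = 544 × (560 + 655.653) / 341 ≈ 1939.3 mm.
Then N = f²/(c·h) = 16² / (0.006 × 1939.3) = 256 / 11.636 ≈ 22.

f/22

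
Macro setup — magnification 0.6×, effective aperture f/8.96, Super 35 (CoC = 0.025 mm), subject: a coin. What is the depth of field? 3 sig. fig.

At magnification m, DoF ≈ 2·N_eff·c/m² = 2 × 8.96 × 0.025 / 0.6² = 0.448 / 0.36 ≈ 1.24 mm.

1.24 mm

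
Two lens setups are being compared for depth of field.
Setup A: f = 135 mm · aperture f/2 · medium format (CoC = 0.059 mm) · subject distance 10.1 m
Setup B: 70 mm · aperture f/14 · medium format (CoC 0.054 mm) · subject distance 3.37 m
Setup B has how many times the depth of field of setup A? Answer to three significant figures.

3.54

Setup A: H = 135²/(2×0.059) + 135 ≈ 154584.2 mm; DoF = Df − Dn = 10796.6 − 9487.8 ≈ 1308.8 mm.
Setup B: H = 70²/(14×0.054) + 70 ≈ 6551.5 mm; DoF = Df − Dn = 6865.5 − 2233.1 ≈ 4632.4 mm.
Ratio = 4632.4 / 1308.8 ≈ 3.54.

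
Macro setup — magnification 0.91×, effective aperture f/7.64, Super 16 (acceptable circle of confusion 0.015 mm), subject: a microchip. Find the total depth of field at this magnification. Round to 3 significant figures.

At magnification m, DoF ≈ 2·N_eff·c/m² = 2 × 7.64 × 0.015 / 0.91² = 0.2292 / 0.8281 ≈ 0.277 mm.

0.277 mm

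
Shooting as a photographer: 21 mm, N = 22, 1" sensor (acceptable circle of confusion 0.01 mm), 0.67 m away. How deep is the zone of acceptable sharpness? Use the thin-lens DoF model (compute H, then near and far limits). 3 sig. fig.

485 mm

Hyperfocal distance H = f²/(N·c) + f = 21²/(22 × 0.01) + 21 = 441/0.22 + 21 ≈ 2025.5 mm ≈ 2.026 m.
Near limit Dn = s·(H − f)/(H + s − 2f) = 670 × (2025.5 − 21) / (2025.5 + 670 − 2 × 21) = 670 × 2004.5 / 2653.5 ≈ 506.13 mm.
Far limit Df = s·(H − f)/(H − s) = 670 × (2025.5 − 21) / (2025.5 − 670) = 670 × 2004.5 / 1355.5 ≈ 990.78 mm.
Depth of field = Df − Dn = 990.78 − 506.13 ≈ 484.65 mm.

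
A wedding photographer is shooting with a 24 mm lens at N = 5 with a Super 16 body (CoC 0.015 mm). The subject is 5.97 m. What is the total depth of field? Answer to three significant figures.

Hyperfocal distance H = f²/(N·c) + f = 24²/(5 × 0.015) + 24 = 576/0.075 + 24 ≈ 7704.0 mm ≈ 7.704 m.
Near limit Dn = s·(H − f)/(H + s − 2f) = 5970 × (7704.0 − 24) / (7704.0 + 5970 − 2 × 24) = 5970 × 7680.0 / 13626.0 ≈ 3365 mm.
Far limit Df = s·(H − f)/(H − s) = 5970 × (7704.0 − 24) / (7704.0 − 5970) = 5970 × 7680.0 / 1734.0 ≈ 26442 mm.
Depth of field = Df − Dn = 26442 − 3365 ≈ 23077 mm ≈ 23.1 m.

23.1 m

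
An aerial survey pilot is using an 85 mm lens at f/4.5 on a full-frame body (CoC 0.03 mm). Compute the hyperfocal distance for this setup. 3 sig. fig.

53.6 m

Hyperfocal distance H = f²/(N·c) + f = 85²/(4.5 × 0.03) + 85 = 7225/0.135 + 85 ≈ 53603.5 mm ≈ 53.6 m.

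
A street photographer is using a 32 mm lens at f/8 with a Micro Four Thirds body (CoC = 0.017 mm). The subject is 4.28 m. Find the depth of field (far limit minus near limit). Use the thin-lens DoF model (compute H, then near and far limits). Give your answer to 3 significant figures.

7.08 m

Hyperfocal distance H = f²/(N·c) + f = 32²/(8 × 0.017) + 32 = 1024/0.136 + 32 ≈ 7561.4 mm ≈ 7.561 m.
Near limit Dn = s·(H − f)/(H + s − 2f) = 4280 × (7561.4 − 32) / (7561.4 + 4280 − 2 × 32) = 4280 × 7529.4 / 11777.4 ≈ 2736.2 mm.
Far limit Df = s·(H − f)/(H − s) = 4280 × (7561.4 − 32) / (7561.4 − 4280) = 4280 × 7529.4 / 3281.4 ≈ 9820.7 mm.
Depth of field = Df − Dn = 9820.7 − 2736.2 ≈ 7084.5 mm ≈ 7.08 m.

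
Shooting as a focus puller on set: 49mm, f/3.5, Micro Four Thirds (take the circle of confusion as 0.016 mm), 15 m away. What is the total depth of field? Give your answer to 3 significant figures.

Hyperfocal distance H = f²/(N·c) + f = 49²/(3.5 × 0.016) + 49 = 2401/0.056 + 49 ≈ 42924.0 mm ≈ 42.92 m.
Near limit Dn = s·(H − f)/(H + s − 2f) = 15000 × (42924.0 − 49) / (42924.0 + 15000 − 2 × 49) = 15000 × 42875.0 / 57826.0 ≈ 11122 mm.
Far limit Df = s·(H − f)/(H − s) = 15000 × (42924.0 − 49) / (42924.0 − 15000) = 15000 × 42875.0 / 27924.0 ≈ 23031 mm.
Depth of field = Df − Dn = 23031 − 11122 ≈ 11909 mm ≈ 11.9 m.

11.9 m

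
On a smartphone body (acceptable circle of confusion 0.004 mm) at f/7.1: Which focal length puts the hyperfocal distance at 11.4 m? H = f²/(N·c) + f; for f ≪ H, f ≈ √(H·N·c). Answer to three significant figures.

18.0 mm

From H = f²/(N·c) + f, with f ≪ H: f ≈ √(H·N·c) = √(11400 × 7.1 × 0.004) = √323.76 ≈ 17.99 mm.
The +f correction barely moves this — solving exactly, f² + N·c·f − N·c·H = 0 ⇒ f = (−N·c + √((N·c)² + 4·N·c·H))/2 = (−0.0284 + √1295.0)/2 ≈ 17.979 mm, so f ≈ 18.0 mm.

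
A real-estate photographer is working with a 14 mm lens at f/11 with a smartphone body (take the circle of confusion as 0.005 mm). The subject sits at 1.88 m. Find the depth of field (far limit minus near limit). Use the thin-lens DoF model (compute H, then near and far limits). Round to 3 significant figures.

Hyperfocal distance H = f²/(N·c) + f = 14²/(11 × 0.005) + 14 = 196/0.055 + 14 ≈ 3577.6 mm ≈ 3.578 m.
Near limit Dn = s·(H − f)/(H + s − 2f) = 1880 × (3577.6 − 14) / (3577.6 + 1880 − 2 × 14) = 1880 × 3563.6 / 5429.6 ≈ 1233.9 mm.
Far limit Df = s·(H − f)/(H − s) = 1880 × (3577.6 − 14) / (3577.6 − 1880) = 1880 × 3563.6 / 1697.6 ≈ 3946.4 mm.
Depth of field = Df − Dn = 3946.4 − 1233.9 ≈ 2712.5 mm ≈ 2.71 m.

2.71 m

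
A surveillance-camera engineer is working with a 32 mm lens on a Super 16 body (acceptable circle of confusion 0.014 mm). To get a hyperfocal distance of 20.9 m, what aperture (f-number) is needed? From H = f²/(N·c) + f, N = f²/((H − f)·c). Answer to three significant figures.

Rearrange H = f²/(N·c) + f for N: N = f² / ((H − f)·c).
N = 32² / ((20900 − 32) × 0.014) = 1024 / 292.2 ≈ 3.51.

f/3.51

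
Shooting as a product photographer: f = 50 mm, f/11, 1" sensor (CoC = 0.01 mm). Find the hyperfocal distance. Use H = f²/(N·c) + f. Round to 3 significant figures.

22.8 m

Hyperfocal distance H = f²/(N·c) + f = 50²/(11 × 0.01) + 50 = 2500/0.11 + 50 ≈ 22777.3 mm ≈ 22.8 m.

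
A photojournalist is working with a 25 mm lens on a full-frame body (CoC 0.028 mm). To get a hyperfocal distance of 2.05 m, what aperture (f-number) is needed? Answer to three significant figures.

f/11

Rearrange H = f²/(N·c) + f for N: N = f² / ((H − f)·c).
N = 25² / ((2050 − 25) × 0.028) = 625 / 56.70 ≈ 11.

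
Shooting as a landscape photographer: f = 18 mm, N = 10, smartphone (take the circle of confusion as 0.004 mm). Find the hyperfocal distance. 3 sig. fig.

8.12 m

Hyperfocal distance H = f²/(N·c) + f = 18²/(10 × 0.004) + 18 = 324/0.04 + 18 ≈ 8118.0 mm ≈ 8.12 m.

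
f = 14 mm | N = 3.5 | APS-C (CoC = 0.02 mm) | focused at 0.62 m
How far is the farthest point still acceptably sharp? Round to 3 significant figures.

0.791 m

Hyperfocal distance H = f²/(N·c) + f = 14²/(3.5 × 0.02) + 14 = 196/0.07 + 14 ≈ 2814.0 mm ≈ 2.814 m.
Far limit Df = s·(H − f)/(H − s) = 620 × (2814.0 − 14) / (2814.0 − 620) = 620 × 2800.0 / 2194.0 ≈ 791.25 mm ≈ 0.791 m.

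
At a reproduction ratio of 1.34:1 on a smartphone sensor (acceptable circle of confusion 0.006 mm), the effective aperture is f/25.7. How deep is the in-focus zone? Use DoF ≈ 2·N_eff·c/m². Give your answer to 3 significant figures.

At magnification m, DoF ≈ 2·N_eff·c/m² = 2 × 25.7 × 0.006 / 1.34² = 0.3084 / 1.796 ≈ 0.172 mm.

0.172 mm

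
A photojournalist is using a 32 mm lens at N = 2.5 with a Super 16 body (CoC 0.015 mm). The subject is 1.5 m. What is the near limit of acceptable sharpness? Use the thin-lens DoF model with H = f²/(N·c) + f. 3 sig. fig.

Hyperfocal distance H = f²/(N·c) + f = 32²/(2.5 × 0.015) + 32 = 1024/0.0375 + 32 ≈ 27338.7 mm ≈ 27.34 m.
Near limit Dn = s·(H − f)/(H + s − 2f) = 1500 × (27338.7 − 32) / (27338.7 + 1500 − 2 × 32) = 1500 × 27306.7 / 28774.7 ≈ 1423.5 mm ≈ 1.42 m.

1.42 m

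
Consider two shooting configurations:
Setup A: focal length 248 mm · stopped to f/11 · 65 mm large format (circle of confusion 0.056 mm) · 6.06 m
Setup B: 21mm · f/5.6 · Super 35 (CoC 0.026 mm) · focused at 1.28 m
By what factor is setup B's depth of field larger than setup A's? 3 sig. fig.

Setup A: H = 248²/(11×0.056) + 248 ≈ 100092.2 mm; DoF = Df − Dn = 6434.56 − 5726.65 ≈ 707.91 mm.
Setup B: H = 21²/(5.6×0.026) + 21 ≈ 3049.8 mm; DoF = Df − Dn = 2190.5 − 904.2 ≈ 1286.3 mm.
Ratio = 1286.3 / 707.91 ≈ 1.82.

1.82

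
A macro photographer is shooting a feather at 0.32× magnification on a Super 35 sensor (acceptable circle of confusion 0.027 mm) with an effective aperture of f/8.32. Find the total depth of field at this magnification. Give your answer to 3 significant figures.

At magnification m, DoF ≈ 2·N_eff·c/m² = 2 × 8.32 × 0.027 / 0.32² = 0.4493 / 0.1024 ≈ 4.39 mm.

4.39 mm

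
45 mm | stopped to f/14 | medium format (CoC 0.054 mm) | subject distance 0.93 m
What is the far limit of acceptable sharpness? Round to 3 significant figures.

1.39 m

Hyperfocal distance H = f²/(N·c) + f = 45²/(14 × 0.054) + 45 = 2025/0.756 + 45 ≈ 2723.6 mm ≈ 2.724 m.
Far limit Df = s·(H − f)/(H − s) = 930 × (2723.6 − 45) / (2723.6 − 930) = 930 × 2678.6 / 1793.6 ≈ 1388.9 mm ≈ 1.39 m.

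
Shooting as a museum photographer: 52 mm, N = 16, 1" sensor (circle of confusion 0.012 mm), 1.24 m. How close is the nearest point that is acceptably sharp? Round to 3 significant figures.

1.14 m

Hyperfocal distance H = f²/(N·c) + f = 52²/(16 × 0.012) + 52 = 2704/0.192 + 52 ≈ 14135.3 mm ≈ 14.14 m.
Near limit Dn = s·(H − f)/(H + s − 2f) = 1240 × (14135.3 − 52) / (14135.3 + 1240 − 2 × 52) = 1240 × 14083.3 / 15271.3 ≈ 1143.5 mm ≈ 1.14 m.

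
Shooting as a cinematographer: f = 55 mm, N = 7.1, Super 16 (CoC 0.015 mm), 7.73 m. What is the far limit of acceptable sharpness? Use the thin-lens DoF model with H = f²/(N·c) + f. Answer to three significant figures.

Hyperfocal distance H = f²/(N·c) + f = 55²/(7.1 × 0.015) + 55 = 3025/0.1065 + 55 ≈ 28458.8 mm ≈ 28.46 m.
Far limit Df = s·(H − f)/(H − s) = 7730 × (28458.8 − 55) / (28458.8 − 7730) = 7730 × 28403.8 / 20728.8 ≈ 10592 mm ≈ 10.6 m.

10.6 m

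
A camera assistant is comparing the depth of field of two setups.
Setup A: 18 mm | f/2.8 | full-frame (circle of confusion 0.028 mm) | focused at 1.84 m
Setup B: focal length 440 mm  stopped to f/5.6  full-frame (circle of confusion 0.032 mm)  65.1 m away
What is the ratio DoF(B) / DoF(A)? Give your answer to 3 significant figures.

Setup A: H = 18²/(2.8×0.028) + 18 ≈ 4150.7 mm; DoF = Df − Dn = 3290.9 − 1277.0 ≈ 2013.9 mm.
Setup B: H = 440²/(5.6×0.032) + 440 ≈ 1080797.1 mm; DoF = Df − Dn = 69244.3 − 61423.8 ≈ 7820.5 mm.
Ratio = 7820.5 / 2013.9 ≈ 3.88.

3.88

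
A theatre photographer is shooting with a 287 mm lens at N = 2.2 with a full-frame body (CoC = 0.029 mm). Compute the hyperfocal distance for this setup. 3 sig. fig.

Hyperfocal distance H = f²/(N·c) + f = 287²/(2.2 × 0.029) + 287 = 82369/0.0638 + 287 ≈ 1291337.2 mm ≈ 1290 m.

1290 m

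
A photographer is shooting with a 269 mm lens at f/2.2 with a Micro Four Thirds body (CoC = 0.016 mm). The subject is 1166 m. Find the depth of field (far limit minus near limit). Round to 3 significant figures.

1950 m

Hyperfocal distance H = f²/(N·c) + f = 269²/(2.2 × 0.016) + 269 = 72361/0.0352 + 269 ≈ 2055979.2 mm ≈ 2056 m.
Near limit Dn = s·(H − f)/(H + s − 2f) = 1166000 × (2055979.2 − 269) / (2055979.2 + 1166000 − 2 × 269) = 1166000 × 2055710.2 / 3221441.2 ≈ 744064 mm.
Far limit Df = s·(H − f)/(H − s) = 1166000 × (2055979.2 − 269) / (2055979.2 − 1166000) = 1166000 × 2055710.2 / 889979.2 ≈ 2693274 mm.
Depth of field = Df − Dn = 2693274 − 744064 ≈ 1949210 mm ≈ 1950 m.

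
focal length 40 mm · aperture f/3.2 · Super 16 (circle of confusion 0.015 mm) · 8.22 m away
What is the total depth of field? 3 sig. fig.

4.29 m

Hyperfocal distance H = f²/(N·c) + f = 40²/(3.2 × 0.015) + 40 = 1600/0.048 + 40 ≈ 33373.3 mm ≈ 33.37 m.
Near limit Dn = s·(H − f)/(H + s − 2f) = 8220 × (33373.3 − 40) / (33373.3 + 8220 − 2 × 40) = 8220 × 33333.3 / 41513.3 ≈ 6600.3 mm.
Far limit Df = s·(H − f)/(H − s) = 8220 × (33373.3 − 40) / (33373.3 − 8220) = 8220 × 33333.3 / 25153.3 ≈ 10893.2 mm.
Depth of field = Df − Dn = 10893.2 − 6600.3 ≈ 4292.9 mm ≈ 4.29 m.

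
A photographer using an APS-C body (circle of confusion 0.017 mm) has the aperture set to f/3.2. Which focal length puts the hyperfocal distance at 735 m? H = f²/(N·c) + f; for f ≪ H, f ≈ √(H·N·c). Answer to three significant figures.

From H = f²/(N·c) + f, with f ≪ H: f ≈ √(H·N·c) = √(735000 × 3.2 × 0.017) = √39984 ≈ 200.0 mm.
The +f correction barely moves this — solving exactly, f² + N·c·f − N·c·H = 0 ⇒ f = (−N·c + √((N·c)² + 4·N·c·H))/2 = (−0.0544 + √159936)/2 ≈ 199.93 mm, so f ≈ 200 mm.

200 mm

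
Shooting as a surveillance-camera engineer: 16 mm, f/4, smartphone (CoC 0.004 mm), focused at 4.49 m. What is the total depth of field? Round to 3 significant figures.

2.72 m

Hyperfocal distance H = f²/(N·c) + f = 16²/(4 × 0.004) + 16 = 256/0.016 + 16 ≈ 16016.0 mm ≈ 16.02 m.
Near limit Dn = s·(H − f)/(H + s − 2f) = 4490 × (16016.0 − 16) / (16016.0 + 4490 − 2 × 16) = 4490 × 16000.0 / 20474.0 ≈ 3508.8 mm.
Far limit Df = s·(H − f)/(H − s) = 4490 × (16016.0 − 16) / (16016.0 − 4490) = 4490 × 16000.0 / 11526.0 ≈ 6232.9 mm.
Depth of field = Df − Dn = 6232.9 − 3508.8 ≈ 2724.1 mm ≈ 2.72 m.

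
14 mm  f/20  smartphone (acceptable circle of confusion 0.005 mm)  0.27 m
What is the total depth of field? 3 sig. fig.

71.8 mm

Hyperfocal distance H = f²/(N·c) + f = 14²/(20 × 0.005) + 14 = 196/0.1 + 14 ≈ 1974.0 mm ≈ 1.974 m.
Near limit Dn = s·(H − f)/(H + s − 2f) = 270 × (1974.0 − 14) / (1974.0 + 270 − 2 × 14) = 270 × 1960.0 / 2216.0 ≈ 238.809 mm.
Far limit Df = s·(H − f)/(H − s) = 270 × (1974.0 − 14) / (1974.0 − 270) = 270 × 1960.0 / 1704.0 ≈ 310.563 mm.
Depth of field = Df − Dn = 310.563 − 238.809 ≈ 71.754 mm.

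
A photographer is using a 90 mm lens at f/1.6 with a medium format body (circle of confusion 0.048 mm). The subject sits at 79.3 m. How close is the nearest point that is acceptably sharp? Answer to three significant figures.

Hyperfocal distance H = f²/(N·c) + f = 90²/(1.6 × 0.048) + 90 = 8100/0.0768 + 90 ≈ 105558.7 mm ≈ 105.6 m.
Near limit Dn = s·(H − f)/(H + s − 2f) = 79300 × (105558.7 − 90) / (105558.7 + 79300 − 2 × 90) = 79300 × 105468.7 / 184678.8 ≈ 45288 mm ≈ 45.3 m.

45.3 m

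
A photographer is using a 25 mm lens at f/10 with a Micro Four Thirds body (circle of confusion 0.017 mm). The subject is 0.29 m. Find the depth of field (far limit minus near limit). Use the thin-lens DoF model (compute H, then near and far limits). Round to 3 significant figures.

Hyperfocal distance H = f²/(N·c) + f = 25²/(10 × 0.017) + 25 = 625/0.17 + 25 ≈ 3701.5 mm ≈ 3.701 m.
Near limit Dn = s·(H − f)/(H + s − 2f) = 290 × (3701.5 − 25) / (3701.5 + 290 − 2 × 25) = 290 × 3676.5 / 3941.5 ≈ 270.502 mm.
Far limit Df = s·(H − f)/(H − s) = 290 × (3701.5 − 25) / (3701.5 − 290) = 290 × 3676.5 / 3411.5 ≈ 312.527 mm.
Depth of field = Df − Dn = 312.527 − 270.502 ≈ 42.025 mm.

42.0 mm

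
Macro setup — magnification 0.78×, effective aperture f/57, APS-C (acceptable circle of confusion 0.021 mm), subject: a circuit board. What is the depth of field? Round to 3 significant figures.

At magnification m, DoF ≈ 2·N_eff·c/m² = 2 × 57 × 0.021 / 0.78² = 2.394 / 0.6084 ≈ 3.93 mm.

3.93 mm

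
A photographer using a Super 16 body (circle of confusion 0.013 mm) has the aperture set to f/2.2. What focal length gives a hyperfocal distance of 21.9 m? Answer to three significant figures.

25.0 mm

From H = f²/(N·c) + f, with f ≪ H: f ≈ √(H·N·c) = √(21900 × 2.2 × 0.013) = √626.34 ≈ 25.03 mm.
The +f correction barely moves this — solving exactly, f² + N·c·f − N·c·H = 0 ⇒ f = (−N·c + √((N·c)² + 4·N·c·H))/2 = (−0.0286 + √2505.4)/2 ≈ 25.012 mm, so f ≈ 25.0 mm.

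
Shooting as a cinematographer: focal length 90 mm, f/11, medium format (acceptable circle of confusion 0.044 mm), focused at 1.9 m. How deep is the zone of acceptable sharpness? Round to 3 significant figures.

Hyperfocal distance H = f²/(N·c) + f = 90²/(11 × 0.044) + 90 = 8100/0.484 + 90 ≈ 16825.5 mm ≈ 16.83 m.
Near limit Dn = s·(H − f)/(H + s − 2f) = 1900 × (16825.5 − 90) / (16825.5 + 1900 − 2 × 90) = 1900 × 16735.5 / 18545.5 ≈ 1714.56 mm.
Far limit Df = s·(H − f)/(H − s) = 1900 × (16825.5 − 90) / (16825.5 − 1900) = 1900 × 16735.5 / 14925.5 ≈ 2130.41 mm.
Depth of field = Df − Dn = 2130.41 − 1714.56 ≈ 415.85 mm.

416 mm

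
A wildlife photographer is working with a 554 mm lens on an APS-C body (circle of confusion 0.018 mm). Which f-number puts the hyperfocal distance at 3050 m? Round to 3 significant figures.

Rearrange H = f²/(N·c) + f for N: N = f² / ((H − f)·c).
N = 554² / ((3050000 − 554) × 0.018) = 306916 / 54890 ≈ 5.59.

f/5.59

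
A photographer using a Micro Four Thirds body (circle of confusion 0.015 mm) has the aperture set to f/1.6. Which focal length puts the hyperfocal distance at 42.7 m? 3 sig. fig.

32.0 mm

From H = f²/(N·c) + f, with f ≪ H: f ≈ √(H·N·c) = √(42700 × 1.6 × 0.015) = √1024.8 ≈ 32.01 mm.
The +f correction barely moves this — solving exactly, f² + N·c·f − N·c·H = 0 ⇒ f = (−N·c + √((N·c)² + 4·N·c·H))/2 = (−0.024 + √4099.2)/2 ≈ 32.000 mm, so f ≈ 32.0 mm.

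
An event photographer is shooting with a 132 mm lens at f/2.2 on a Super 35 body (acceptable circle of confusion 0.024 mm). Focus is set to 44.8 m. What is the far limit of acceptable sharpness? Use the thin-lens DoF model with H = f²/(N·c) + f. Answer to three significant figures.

51.8 m

Hyperfocal distance H = f²/(N·c) + f = 132²/(2.2 × 0.024) + 132 = 17424/0.0528 + 132 ≈ 330132.0 mm ≈ 330.1 m.
Far limit Df = s·(H − f)/(H − s) = 44800 × (330132.0 − 132) / (330132.0 − 44800) = 44800 × 330000.0 / 285332.0 ≈ 51813 mm ≈ 51.8 m.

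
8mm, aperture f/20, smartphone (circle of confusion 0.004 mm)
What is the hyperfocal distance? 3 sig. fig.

Hyperfocal distance H = f²/(N·c) + f = 8²/(20 × 0.004) + 8 = 64/0.08 + 8 ≈ 808.0 mm ≈ 0.808 m.

0.808 m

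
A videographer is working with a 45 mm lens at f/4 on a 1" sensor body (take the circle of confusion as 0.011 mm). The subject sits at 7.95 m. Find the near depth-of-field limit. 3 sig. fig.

Hyperfocal distance H = f²/(N·c) + f = 45²/(4 × 0.011) + 45 = 2025/0.044 + 45 ≈ 46067.7 mm ≈ 46.07 m.
Near limit Dn = s·(H − f)/(H + s − 2f) = 7950 × (46067.7 − 45) / (46067.7 + 7950 − 2 × 45) = 7950 × 46022.7 / 53927.7 ≈ 6784.6 mm ≈ 6.78 m.

6.78 m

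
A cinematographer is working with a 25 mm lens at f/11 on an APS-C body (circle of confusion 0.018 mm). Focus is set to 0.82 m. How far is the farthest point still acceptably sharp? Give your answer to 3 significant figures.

Hyperfocal distance H = f²/(N·c) + f = 25²/(11 × 0.018) + 25 = 625/0.198 + 25 ≈ 3181.6 mm ≈ 3.182 m.
Far limit Df = s·(H − f)/(H − s) = 820 × (3181.6 − 25) / (3181.6 − 820) = 820 × 3156.6 / 2361.6 ≈ 1096.0 mm ≈ 1.10 m.

1.10 m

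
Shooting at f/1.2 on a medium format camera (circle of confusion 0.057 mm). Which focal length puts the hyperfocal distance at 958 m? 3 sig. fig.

From H = f²/(N·c) + f, with f ≪ H: f ≈ √(H·N·c) = √(958000 × 1.2 × 0.057) = √65527 ≈ 256.0 mm.
The +f correction barely moves this — solving exactly, f² + N·c·f − N·c·H = 0 ⇒ f = (−N·c + √((N·c)² + 4·N·c·H))/2 = (−0.0684 + √262109)/2 ≈ 255.95 mm, so f ≈ 256 mm.

256 mm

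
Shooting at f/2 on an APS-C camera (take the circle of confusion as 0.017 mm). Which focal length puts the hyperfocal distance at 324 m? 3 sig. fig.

105 mm

From H = f²/(N·c) + f, with f ≪ H: f ≈ √(H·N·c) = √(324000 × 2 × 0.017) = √11016 ≈ 105.0 mm.
The +f correction barely moves this — solving exactly, f² + N·c·f − N·c·H = 0 ⇒ f = (−N·c + √((N·c)² + 4·N·c·H))/2 = (−0.034 + √44064)/2 ≈ 104.94 mm, so f ≈ 105 mm.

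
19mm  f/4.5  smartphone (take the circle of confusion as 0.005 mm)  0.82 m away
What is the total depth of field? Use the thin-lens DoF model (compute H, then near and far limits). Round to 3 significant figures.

Hyperfocal distance H = f²/(N·c) + f = 19²/(4.5 × 0.005) + 19 = 361/0.0225 + 19 ≈ 16063.4 mm ≈ 16.06 m.
Near limit Dn = s·(H − f)/(H + s − 2f) = 820 × (16063.4 − 19) / (16063.4 + 820 − 2 × 19) = 820 × 16044.4 / 16845.4 ≈ 781.009 mm.
Far limit Df = s·(H − f)/(H − s) = 820 × (16063.4 − 19) / (16063.4 − 820) = 820 × 16044.4 / 15243.4 ≈ 863.089 mm.
Depth of field = Df − Dn = 863.089 − 781.009 ≈ 82.080 mm.

82.1 mm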